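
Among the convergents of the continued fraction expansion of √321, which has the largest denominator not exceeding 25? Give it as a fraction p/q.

√321 = [17; 1, 10, 1, 34, …] (period length 4).
Convergents:
  p_0/q_0 = 17/1
  p_1/q_1 = 18/1
  p_2/q_2 = 197/11
  p_3/q_3 = 215/12
  p_4/q_4 = 7507/419
q_3 = 12 ≤ 25 < 419 = q_4, so the answer is 215/12.

215/12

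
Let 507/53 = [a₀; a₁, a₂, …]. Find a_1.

1

507 = 9·53 + 30   →  a_0 = 9
53 = 1·30 + 23   →  a_1 = 1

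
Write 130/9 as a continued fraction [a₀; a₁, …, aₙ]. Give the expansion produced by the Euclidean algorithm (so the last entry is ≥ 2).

130 = 14*9 + 4
9 = 2*4 + 1
4 = 4*1 + 0  (stop)
So 130/9 = [14; 2, 4].

[14; 2, 4]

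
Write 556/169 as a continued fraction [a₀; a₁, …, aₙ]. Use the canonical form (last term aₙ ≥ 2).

556 = 3*169 + 49
169 = 3*49 + 22
49 = 2*22 + 5
22 = 4*5 + 2
5 = 2*2 + 1
2 = 2*1 + 0  (stop)
So 556/169 = [3; 3, 2, 4, 2, 2].

[3; 3, 2, 4, 2, 2]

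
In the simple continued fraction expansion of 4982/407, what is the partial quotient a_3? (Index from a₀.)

4982 = 12·407 + 98   →  a_0 = 12
407 = 4·98 + 15   →  a_1 = 4
98 = 6·15 + 8   →  a_2 = 6
15 = 1·8 + 7   →  a_3 = 1

1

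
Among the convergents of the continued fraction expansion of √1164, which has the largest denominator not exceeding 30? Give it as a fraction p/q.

√1164 = [34; 8, 1, 1, 16, 1, 1, 8, 68, …] (period length 8).
Convergents:
  p_0/q_0 = 34/1
  p_1/q_1 = 273/8
  p_2/q_2 = 307/9
  p_3/q_3 = 580/17
  p_4/q_4 = 9587/281
q_3 = 17 ≤ 30 < 281 = q_4, so the answer is 580/17.

580/17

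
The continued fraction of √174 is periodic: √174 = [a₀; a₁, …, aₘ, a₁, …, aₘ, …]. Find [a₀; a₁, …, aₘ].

a₀ = ⌊√174⌋ = 13.
With m₀=0, d₀=1 and mₖ₊₁ = dₖaₖ − mₖ, dₖ₊₁ = (n − mₖ₊₁²)/dₖ, aₖ₊₁ = ⌊(a₀+mₖ₊₁)/dₖ₊₁⌋:
  k=1: m=13, d=5, a=5
  k=2: m=12, d=6, a=4
  k=3: m=12, d=5, a=5
  k=4: m=13, d=1, a=26
d=1 and a=2a₀=26 at k=4, so the next step gives (m, d) = (13, 5) again — its k=1 value — and the period has length 4.

[13; 5, 4, 5, 26]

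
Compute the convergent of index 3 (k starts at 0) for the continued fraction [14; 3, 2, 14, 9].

1443/101

Using pₖ = aₖpₖ₋₁ + pₖ₋₂, qₖ = aₖqₖ₋₁ + qₖ₋₂ (with p₋₁=1, p₋₂=0, q₋₁=0, q₋₂=1):
  k=0: a=14, p=14, q=1
  k=1: a=3, p=43, q=3
  k=2: a=2, p=100, q=7
  k=3: a=14, p=1443, q=101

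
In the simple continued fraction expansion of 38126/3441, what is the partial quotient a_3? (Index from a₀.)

1

38126 = 11·3441 + 275   →  a_0 = 11
3441 = 12·275 + 141   →  a_1 = 12
275 = 1·141 + 134   →  a_2 = 1
141 = 1·134 + 7   →  a_3 = 1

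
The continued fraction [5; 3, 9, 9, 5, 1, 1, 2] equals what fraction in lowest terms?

Fold from the inside: start with 2/1.
  1 + 1/2 = 3/2
  1 + 2/3 = 5/3
  5 + 3/5 = 28/5
  9 + 5/28 = 257/28
  9 + 28/257 = 2341/257
  3 + 257/2341 = 7280/2341
  5 + 2341/7280 = 38741/7280

38741/7280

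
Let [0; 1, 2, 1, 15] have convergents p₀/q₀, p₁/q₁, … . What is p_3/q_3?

3/4

Using pₖ = aₖpₖ₋₁ + pₖ₋₂, qₖ = aₖqₖ₋₁ + qₖ₋₂ (with p₋₁=1, p₋₂=0, q₋₁=0, q₋₂=1):
  k=0: a=0, p=0, q=1
  k=1: a=1, p=1, q=1
  k=2: a=2, p=2, q=3
  k=3: a=1, p=3, q=4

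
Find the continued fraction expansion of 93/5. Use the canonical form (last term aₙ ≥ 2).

93 = 18·5 + 3
5 = 1·3 + 2
3 = 1·2 + 1
2 = 2·1 + 0  (stop)
So 93/5 = [18; 1, 1, 2].

[18; 1, 1, 2]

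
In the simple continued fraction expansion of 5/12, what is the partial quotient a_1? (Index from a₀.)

5 = 0·12 + 5   →  a_0 = 0
12 = 2·5 + 2   →  a_1 = 2

2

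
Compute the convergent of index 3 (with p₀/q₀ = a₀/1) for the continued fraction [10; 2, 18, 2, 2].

Using pₖ = aₖpₖ₋₁ + pₖ₋₂, qₖ = aₖqₖ₋₁ + qₖ₋₂ (with p₋₁=1, p₋₂=0, q₋₁=0, q₋₂=1):
  k=0: a=10, p=10, q=1
  k=1: a=2, p=21, q=2
  k=2: a=18, p=388, q=37
  k=3: a=2, p=797, q=76

797/76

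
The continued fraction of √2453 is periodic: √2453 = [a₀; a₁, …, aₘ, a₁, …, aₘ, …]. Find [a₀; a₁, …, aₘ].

a₀ = ⌊√2453⌋ = 49.

[49; 1, 1, 8, 1, 1, 98]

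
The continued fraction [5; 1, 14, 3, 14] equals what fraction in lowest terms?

Using pₖ = aₖpₖ₋₁ + pₖ₋₂ and qₖ = aₖqₖ₋₁ + qₖ₋₂:
  k=0: a=5, p=5, q=1
  k=1: a=1, p=6, q=1
  k=2: a=14, p=89, q=15
  k=3: a=3, p=273, q=46
  k=4: a=14, p=3911, q=659

3911/659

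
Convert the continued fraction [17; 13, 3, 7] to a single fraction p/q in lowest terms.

Fold from the inside: start with 7/1.
  3 + 1/7 = 22/7
  13 + 7/22 = 293/22
  17 + 22/293 = 5003/293

5003/293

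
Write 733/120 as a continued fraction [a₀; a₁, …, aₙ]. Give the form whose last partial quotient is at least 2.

733 = 6*120 + 13
120 = 9*13 + 3
13 = 4*3 + 1
3 = 3*1 + 0  (stop)
So 733/120 = [6; 9, 4, 3].

[6; 9, 4, 3]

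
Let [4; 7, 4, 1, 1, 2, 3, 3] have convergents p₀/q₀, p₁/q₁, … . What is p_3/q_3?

Using pₖ = aₖpₖ₋₁ + pₖ₋₂, qₖ = aₖqₖ₋₁ + qₖ₋₂ (with p₋₁=1, p₋₂=0, q₋₁=0, q₋₂=1):
  k=0: a=4, p=4, q=1
  k=1: a=7, p=29, q=7
  k=2: a=4, p=120, q=29
  k=3: a=1, p=149, q=36

149/36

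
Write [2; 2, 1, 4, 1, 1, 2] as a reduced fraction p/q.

186/79

Using pₖ = aₖpₖ₋₁ + pₖ₋₂ and qₖ = aₖqₖ₋₁ + qₖ₋₂:
  k=0: a=2, p=2, q=1
  k=1: a=2, p=5, q=2
  k=2: a=1, p=7, q=3
  k=3: a=4, p=33, q=14
  k=4: a=1, p=40, q=17
  k=5: a=1, p=73, q=31
  k=6: a=2, p=186, q=79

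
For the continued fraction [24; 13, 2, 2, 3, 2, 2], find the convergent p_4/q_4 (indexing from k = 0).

5489/228

Using pₖ = aₖpₖ₋₁ + pₖ₋₂, qₖ = aₖqₖ₋₁ + qₖ₋₂ (with p₋₁=1, p₋₂=0, q₋₁=0, q₋₂=1):
  k=0: a=24, p=24, q=1
  k=1: a=13, p=313, q=13
  k=2: a=2, p=650, q=27
  k=3: a=2, p=1613, q=67
  k=4: a=3, p=5489, q=228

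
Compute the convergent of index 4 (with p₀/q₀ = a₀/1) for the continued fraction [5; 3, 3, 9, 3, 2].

1532/289

Using pₖ = aₖpₖ₋₁ + pₖ₋₂, qₖ = aₖqₖ₋₁ + qₖ₋₂ (with p₋₁=1, p₋₂=0, q₋₁=0, q₋₂=1):
  k=0: a=5, p=5, q=1
  k=1: a=3, p=16, q=3
  k=2: a=3, p=53, q=10
  k=3: a=9, p=493, q=93
  k=4: a=3, p=1532, q=289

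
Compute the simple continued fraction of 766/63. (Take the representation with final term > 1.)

766 = 12*63 + 10
63 = 6*10 + 3
10 = 3*3 + 1
3 = 3*1 + 0  (stop)
So 766/63 = [12; 6, 3, 3].

[12; 6, 3, 3]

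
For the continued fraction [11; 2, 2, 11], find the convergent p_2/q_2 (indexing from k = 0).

Using pₖ = aₖpₖ₋₁ + pₖ₋₂, qₖ = aₖqₖ₋₁ + qₖ₋₂ (with p₋₁=1, p₋₂=0, q₋₁=0, q₋₂=1):
  k=0: a=11, p=11, q=1
  k=1: a=2, p=23, q=2
  k=2: a=2, p=57, q=5

57/5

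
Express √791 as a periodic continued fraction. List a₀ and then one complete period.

[28; 8, 56]

a₀ = ⌊√791⌋ = 28.
With m₀=0, d₀=1 and mₖ₊₁ = dₖaₖ − mₖ, dₖ₊₁ = (n − mₖ₊₁²)/dₖ, aₖ₊₁ = ⌊(a₀+mₖ₊₁)/dₖ₊₁⌋:
  k=1: m=28, d=7, a=8
  k=2: m=28, d=1, a=56
d=1 and a=2a₀=56 at k=2, so the next step gives (m, d) = (28, 7) again — its k=1 value — and the period has length 2.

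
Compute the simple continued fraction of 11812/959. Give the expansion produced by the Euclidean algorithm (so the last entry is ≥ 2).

11812 = 12×959 + 304
959 = 3×304 + 47
304 = 6×47 + 22
47 = 2×22 + 3
22 = 7×3 + 1
3 = 3×1 + 0  (stop)
So 11812/959 = [12; 3, 6, 2, 7, 3].

[12; 3, 6, 2, 7, 3]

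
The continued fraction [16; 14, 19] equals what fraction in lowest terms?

4291/267

Using pₖ = aₖpₖ₋₁ + pₖ₋₂ and qₖ = aₖqₖ₋₁ + qₖ₋₂:
  k=0: a=16, p=16, q=1
  k=1: a=14, p=225, q=14
  k=2: a=19, p=4291, q=267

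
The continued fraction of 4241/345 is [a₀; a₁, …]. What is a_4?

4241 = 12·345 + 101   →  a_0 = 12
345 = 3·101 + 42   →  a_1 = 3
101 = 2·42 + 17   →  a_2 = 2
42 = 2·17 + 8   →  a_3 = 2
17 = 2·8 + 1   →  a_4 = 2

2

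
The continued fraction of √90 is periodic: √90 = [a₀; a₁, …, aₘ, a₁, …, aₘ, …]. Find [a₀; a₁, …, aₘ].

a₀ = ⌊√90⌋ = 9.

[9; 2, 18]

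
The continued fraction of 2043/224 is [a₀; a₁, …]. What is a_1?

2043 = 9·224 + 27   →  a_0 = 9
224 = 8·27 + 8   →  a_1 = 8

8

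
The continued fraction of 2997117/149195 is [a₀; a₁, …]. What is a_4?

2997117 = 20·149195 + 13217   →  a_0 = 20
149195 = 11·13217 + 3808   →  a_1 = 11
13217 = 3·3808 + 1793   →  a_2 = 3
3808 = 2·1793 + 222   →  a_3 = 2
1793 = 8·222 + 17   →  a_4 = 8

8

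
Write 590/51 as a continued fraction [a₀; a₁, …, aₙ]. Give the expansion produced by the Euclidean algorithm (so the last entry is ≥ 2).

590 = 11×51 + 29
51 = 1×29 + 22
29 = 1×22 + 7
22 = 3×7 + 1
7 = 7×1 + 0  (stop)
So 590/51 = [11; 1, 1, 3, 7].

[11; 1, 1, 3, 7]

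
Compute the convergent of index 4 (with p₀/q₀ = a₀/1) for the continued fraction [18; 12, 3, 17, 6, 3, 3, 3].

Using pₖ = aₖpₖ₋₁ + pₖ₋₂, qₖ = aₖqₖ₋₁ + qₖ₋₂ (with p₋₁=1, p₋₂=0, q₋₁=0, q₋₂=1):
  k=0: a=18, p=18, q=1
  k=1: a=12, p=217, q=12
  k=2: a=3, p=669, q=37
  k=3: a=17, p=11590, q=641
  k=4: a=6, p=70209, q=3883

70209/3883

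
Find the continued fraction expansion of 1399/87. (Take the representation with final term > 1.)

1399 = 16·87 + 7
87 = 12·7 + 3
7 = 2·3 + 1
3 = 3·1 + 0  (stop)
So 1399/87 = [16; 12, 2, 3].

[16; 12, 2, 3]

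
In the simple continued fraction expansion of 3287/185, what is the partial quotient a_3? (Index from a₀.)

3

3287 = 17·185 + 142   →  a_0 = 17
185 = 1·142 + 43   →  a_1 = 1
142 = 3·43 + 13   →  a_2 = 3
43 = 3·13 + 4   →  a_3 = 3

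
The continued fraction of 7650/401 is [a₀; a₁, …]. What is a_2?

7650 = 19·401 + 31   →  a_0 = 19
401 = 12·31 + 29   →  a_1 = 12
31 = 1·29 + 2   →  a_2 = 1

1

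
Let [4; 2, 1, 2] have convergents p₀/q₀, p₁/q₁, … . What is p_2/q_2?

13/3

Using pₖ = aₖpₖ₋₁ + pₖ₋₂, qₖ = aₖqₖ₋₁ + qₖ₋₂ (with p₋₁=1, p₋₂=0, q₋₁=0, q₋₂=1):
  k=0: a=4, p=4, q=1
  k=1: a=2, p=9, q=2
  k=2: a=1, p=13, q=3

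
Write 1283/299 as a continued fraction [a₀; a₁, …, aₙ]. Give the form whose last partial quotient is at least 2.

[4; 3, 2, 3, 2, 5]

1283 = 4·299 + 87
299 = 3·87 + 38
87 = 2·38 + 11
38 = 3·11 + 5
11 = 2·5 + 1
5 = 5·1 + 0  (stop)
So 1283/299 = [4; 3, 2, 3, 2, 5].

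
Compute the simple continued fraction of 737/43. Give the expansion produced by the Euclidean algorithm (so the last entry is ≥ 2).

[17; 7, 6]

737 = 17×43 + 6
43 = 7×6 + 1
6 = 6×1 + 0  (stop)
So 737/43 = [17; 7, 6].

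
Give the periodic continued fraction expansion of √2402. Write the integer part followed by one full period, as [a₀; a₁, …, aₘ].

a₀ = ⌊√2402⌋ = 49.
With m₀=0, d₀=1 and mₖ₊₁ = dₖaₖ − mₖ, dₖ₊₁ = (n − mₖ₊₁²)/dₖ, aₖ₊₁ = ⌊(a₀+mₖ₊₁)/dₖ₊₁⌋:
  k=1: m=49, d=1, a=98
d=1 and a=2a₀=98 at k=1, so the next step gives (m, d) = (49, 1) again — its k=1 value — and the period has length 1.

[49; 98]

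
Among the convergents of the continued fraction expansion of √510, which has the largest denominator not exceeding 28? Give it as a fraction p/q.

√510 = [22; 1, 1, 2, 1, 1, 44, …] (period length 6).
Convergents:
  p_0/q_0 = 22/1
  p_1/q_1 = 23/1
  p_2/q_2 = 45/2
  p_3/q_3 = 113/5
  p_4/q_4 = 158/7
  p_5/q_5 = 271/12
  p_6/q_6 = 12082/535
q_5 = 12 ≤ 28 < 535 = q_6, so the answer is 271/12.

271/12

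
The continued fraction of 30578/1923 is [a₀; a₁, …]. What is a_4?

3

30578 = 15·1923 + 1733   →  a_0 = 15
1923 = 1·1733 + 190   →  a_1 = 1
1733 = 9·190 + 23   →  a_2 = 9
190 = 8·23 + 6   →  a_3 = 8
23 = 3·6 + 5   →  a_4 = 3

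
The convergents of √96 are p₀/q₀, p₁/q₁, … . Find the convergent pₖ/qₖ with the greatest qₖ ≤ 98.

921/94

√96 = [9; 1, 3, 1, 18, …] (period length 4).
Convergents:
  p_0/q_0 = 9/1
  p_1/q_1 = 10/1
  p_2/q_2 = 39/4
  p_3/q_3 = 49/5
  p_4/q_4 = 921/94
  p_5/q_5 = 970/99
q_4 = 94 ≤ 98 < 99 = q_5, so the answer is 921/94.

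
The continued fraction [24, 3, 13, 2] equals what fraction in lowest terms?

2019/83

Using pₖ = aₖpₖ₋₁ + pₖ₋₂ and qₖ = aₖqₖ₋₁ + qₖ₋₂:
  k=0: a=24, p=24, q=1
  k=1: a=3, p=73, q=3
  k=2: a=13, p=973, q=40
  k=3: a=2, p=2019, q=83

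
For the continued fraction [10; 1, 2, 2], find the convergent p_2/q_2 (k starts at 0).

32/3

Using pₖ = aₖpₖ₋₁ + pₖ₋₂, qₖ = aₖqₖ₋₁ + qₖ₋₂ (with p₋₁=1, p₋₂=0, q₋₁=0, q₋₂=1):
  k=0: a=10, p=10, q=1
  k=1: a=1, p=11, q=1
  k=2: a=2, p=32, q=3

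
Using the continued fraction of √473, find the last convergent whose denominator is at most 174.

3719/171

√473 = [21; 1, 2, 1, 42, …] (period length 4).
Convergents:
  p_0/q_0 = 21/1
  p_1/q_1 = 22/1
  p_2/q_2 = 65/3
  p_3/q_3 = 87/4
  p_4/q_4 = 3719/171
  p_5/q_5 = 3806/175
q_4 = 171 ≤ 174 < 175 = q_5, so the answer is 3719/171.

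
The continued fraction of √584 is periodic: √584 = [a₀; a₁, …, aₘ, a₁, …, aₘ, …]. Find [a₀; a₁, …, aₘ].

a₀ = ⌊√584⌋ = 24.

[24; 6, 48]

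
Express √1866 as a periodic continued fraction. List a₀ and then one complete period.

a₀ = ⌊√1866⌋ = 43.
With m₀=0, d₀=1 and mₖ₊₁ = dₖaₖ − mₖ, dₖ₊₁ = (n − mₖ₊₁²)/dₖ, aₖ₊₁ = ⌊(a₀+mₖ₊₁)/dₖ₊₁⌋:
  k=1: m=43, d=17, a=5
  k=2: m=42, d=6, a=14
  k=3: m=42, d=17, a=5
  k=4: m=43, d=1, a=86
d=1 and a=2a₀=86 at k=4, so the next step gives (m, d) = (43, 17) again — its k=1 value — and the period has length 4.

[43; 5, 14, 5, 86]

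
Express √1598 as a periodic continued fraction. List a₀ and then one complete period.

a₀ = ⌊√1598⌋ = 39.

[39; 1, 38, 1, 78]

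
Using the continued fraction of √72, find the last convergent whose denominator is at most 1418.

9512/1121

√72 = [8; 2, 16, …] (period length 2).
Convergents:
  p_0/q_0 = 8/1
  p_1/q_1 = 17/2
  p_2/q_2 = 280/33
  p_3/q_3 = 577/68
  p_4/q_4 = 9512/1121
  p_5/q_5 = 19601/2310
q_4 = 1121 ≤ 1418 < 2310 = q_5, so the answer is 9512/1121.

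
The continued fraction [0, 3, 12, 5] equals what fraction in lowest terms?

61/188

Using pₖ = aₖpₖ₋₁ + pₖ₋₂ and qₖ = aₖqₖ₋₁ + qₖ₋₂:
  k=0: a=0, p=0, q=1
  k=1: a=3, p=1, q=3
  k=2: a=12, p=12, q=37
  k=3: a=5, p=61, q=188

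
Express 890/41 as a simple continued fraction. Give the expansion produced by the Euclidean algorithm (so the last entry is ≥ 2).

890 = 21·41 + 29
41 = 1·29 + 12
29 = 2·12 + 5
12 = 2·5 + 2
5 = 2·2 + 1
2 = 2·1 + 0  (stop)
So 890/41 = [21; 1, 2, 2, 2, 2].

[21; 1, 2, 2, 2, 2]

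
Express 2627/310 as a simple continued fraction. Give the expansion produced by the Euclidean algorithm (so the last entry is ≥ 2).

2627 = 8×310 + 147
310 = 2×147 + 16
147 = 9×16 + 3
16 = 5×3 + 1
3 = 3×1 + 0  (stop)
So 2627/310 = [8; 2, 9, 5, 3].

[8; 2, 9, 5, 3]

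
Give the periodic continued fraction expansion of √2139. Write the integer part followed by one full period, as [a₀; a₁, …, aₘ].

a₀ = ⌊√2139⌋ = 46.
With m₀=0, d₀=1 and mₖ₊₁ = dₖaₖ − mₖ, dₖ₊₁ = (n − mₖ₊₁²)/dₖ, aₖ₊₁ = ⌊(a₀+mₖ₊₁)/dₖ₊₁⌋:
  k=1: m=46, d=23, a=4
  k=2: m=46, d=1, a=92
d=1 and a=2a₀=92 at k=2, so the next step gives (m, d) = (46, 23) again — its k=1 value — and the period has length 2.

[46; 4, 92]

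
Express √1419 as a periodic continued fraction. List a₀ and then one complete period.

a₀ = ⌊√1419⌋ = 37.
With m₀=0, d₀=1 and mₖ₊₁ = dₖaₖ − mₖ, dₖ₊₁ = (n − mₖ₊₁²)/dₖ, aₖ₊₁ = ⌊(a₀+mₖ₊₁)/dₖ₊₁⌋:
  k=1: m=37, d=50, a=1
  k=2: m=13, d=25, a=2
  k=3: m=37, d=2, a=37
  k=4: m=37, d=25, a=2
  k=5: m=13, d=50, a=1
  k=6: m=37, d=1, a=74
d=1 and a=2a₀=74 at k=6, so the next step gives (m, d) = (37, 50) again — its k=1 value — and the period has length 6.

[37; 1, 2, 37, 2, 1, 74]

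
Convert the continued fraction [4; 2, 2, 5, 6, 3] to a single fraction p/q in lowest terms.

Using pₖ = aₖpₖ₋₁ + pₖ₋₂ and qₖ = aₖqₖ₋₁ + qₖ₋₂:
  k=0: a=4, p=4, q=1
  k=1: a=2, p=9, q=2
  k=2: a=2, p=22, q=5
  k=3: a=5, p=119, q=27
  k=4: a=6, p=736, q=167
  k=5: a=3, p=2327, q=528

2327/528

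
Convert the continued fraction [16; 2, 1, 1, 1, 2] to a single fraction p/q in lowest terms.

Fold from the inside: start with 2/1.
  1 + 1/2 = 3/2
  1 + 2/3 = 5/3
  1 + 3/5 = 8/5
  2 + 5/8 = 21/8
  16 + 8/21 = 344/21

344/21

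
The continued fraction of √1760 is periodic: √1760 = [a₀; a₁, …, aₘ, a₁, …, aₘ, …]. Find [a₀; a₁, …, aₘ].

a₀ = ⌊√1760⌋ = 41.
With m₀=0, d₀=1 and mₖ₊₁ = dₖaₖ − mₖ, dₖ₊₁ = (n − mₖ₊₁²)/dₖ, aₖ₊₁ = ⌊(a₀+mₖ₊₁)/dₖ₊₁⌋:
  k=1: m=41, d=79, a=1
  k=2: m=38, d=4, a=19
  k=3: m=38, d=79, a=1
  k=4: m=41, d=1, a=82
d=1 and a=2a₀=82 at k=4, so the next step gives (m, d) = (41, 79) again — its k=1 value — and the period has length 4.

[41; 1, 19, 1, 82]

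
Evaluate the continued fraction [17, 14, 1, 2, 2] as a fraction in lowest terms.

Using pₖ = aₖpₖ₋₁ + pₖ₋₂ and qₖ = aₖqₖ₋₁ + qₖ₋₂:
  k=0: a=17, p=17, q=1
  k=1: a=14, p=239, q=14
  k=2: a=1, p=256, q=15
  k=3: a=2, p=751, q=44
  k=4: a=2, p=1758, q=103

1758/103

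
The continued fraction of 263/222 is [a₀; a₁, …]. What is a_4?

2

263 = 1·222 + 41   →  a_0 = 1
222 = 5·41 + 17   →  a_1 = 5
41 = 2·17 + 7   →  a_2 = 2
17 = 2·7 + 3   →  a_3 = 2
7 = 2·3 + 1   →  a_4 = 2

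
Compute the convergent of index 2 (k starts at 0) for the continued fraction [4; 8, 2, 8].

Using pₖ = aₖpₖ₋₁ + pₖ₋₂, qₖ = aₖqₖ₋₁ + qₖ₋₂ (with p₋₁=1, p₋₂=0, q₋₁=0, q₋₂=1):
  k=0: a=4, p=4, q=1
  k=1: a=8, p=33, q=8
  k=2: a=2, p=70, q=17

70/17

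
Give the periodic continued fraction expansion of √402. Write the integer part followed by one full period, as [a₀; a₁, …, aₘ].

[20; 20, 40]

a₀ = ⌊√402⌋ = 20.
With m₀=0, d₀=1 and mₖ₊₁ = dₖaₖ − mₖ, dₖ₊₁ = (n − mₖ₊₁²)/dₖ, aₖ₊₁ = ⌊(a₀+mₖ₊₁)/dₖ₊₁⌋:
  k=1: m=20, d=2, a=20
  k=2: m=20, d=1, a=40
d=1 and a=2a₀=40 at k=2, so the next step gives (m, d) = (20, 2) again — its k=1 value — and the period has length 2.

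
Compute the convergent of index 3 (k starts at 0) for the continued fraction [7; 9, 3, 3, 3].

661/93

Using pₖ = aₖpₖ₋₁ + pₖ₋₂, qₖ = aₖqₖ₋₁ + qₖ₋₂ (with p₋₁=1, p₋₂=0, q₋₁=0, q₋₂=1):
  k=0: a=7, p=7, q=1
  k=1: a=9, p=64, q=9
  k=2: a=3, p=199, q=28
  k=3: a=3, p=661, q=93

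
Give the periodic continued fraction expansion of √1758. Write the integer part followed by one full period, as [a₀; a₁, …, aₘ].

[41; 1, 12, 1, 82]

a₀ = ⌊√1758⌋ = 41.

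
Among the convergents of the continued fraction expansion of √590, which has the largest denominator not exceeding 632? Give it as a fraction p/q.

5781/238

√590 = [24; 3, 2, 4, 2, 3, 48, …] (period length 6).
Convergents:
  p_0/q_0 = 24/1
  p_1/q_1 = 73/3
  p_2/q_2 = 170/7
  p_3/q_3 = 753/31
  p_4/q_4 = 1676/69
  p_5/q_5 = 5781/238
  p_6/q_6 = 279164/11493
q_5 = 238 ≤ 632 < 11493 = q_6, so the answer is 5781/238.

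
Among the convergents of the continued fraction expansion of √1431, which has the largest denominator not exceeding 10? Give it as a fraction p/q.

√1431 = [37; 1, 4, 1, 4, 1, 74, …] (period length 6).
Convergents:
  p_0/q_0 = 37/1
  p_1/q_1 = 38/1
  p_2/q_2 = 189/5
  p_3/q_3 = 227/6
  p_4/q_4 = 1097/29
q_3 = 6 ≤ 10 < 29 = q_4, so the answer is 227/6.

227/6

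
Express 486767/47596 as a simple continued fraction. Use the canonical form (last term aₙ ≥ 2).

[10; 4, 2, 2, 9, 6, 9, 4]

486767 = 10×47596 + 10807
47596 = 4×10807 + 4368
10807 = 2×4368 + 2071
4368 = 2×2071 + 226
2071 = 9×226 + 37
226 = 6×37 + 4
37 = 9×4 + 1
4 = 4×1 + 0  (stop)
So 486767/47596 = [10; 4, 2, 2, 9, 6, 9, 4].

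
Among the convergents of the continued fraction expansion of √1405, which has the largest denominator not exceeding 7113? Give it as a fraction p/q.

√1405 = [37; 2, 14, 2, 74, …] (period length 4).
Convergents:
  p_0/q_0 = 37/1
  p_1/q_1 = 75/2
  p_2/q_2 = 1087/29
  p_3/q_3 = 2249/60
  p_4/q_4 = 167513/4469
  p_5/q_5 = 337275/8998
q_4 = 4469 ≤ 7113 < 8998 = q_5, so the answer is 167513/4469.

167513/4469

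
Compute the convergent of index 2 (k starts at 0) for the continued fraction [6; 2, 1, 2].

19/3

Using pₖ = aₖpₖ₋₁ + pₖ₋₂, qₖ = aₖqₖ₋₁ + qₖ₋₂ (with p₋₁=1, p₋₂=0, q₋₁=0, q₋₂=1):
  k=0: a=6, p=6, q=1
  k=1: a=2, p=13, q=2
  k=2: a=1, p=19, q=3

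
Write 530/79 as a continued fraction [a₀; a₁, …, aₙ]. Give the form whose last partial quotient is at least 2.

530 = 6·79 + 56
79 = 1·56 + 23
56 = 2·23 + 10
23 = 2·10 + 3
10 = 3·3 + 1
3 = 3·1 + 0  (stop)
So 530/79 = [6; 1, 2, 2, 3, 3].

[6; 1, 2, 2, 3, 3]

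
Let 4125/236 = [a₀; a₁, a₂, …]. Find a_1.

2

4125 = 17·236 + 113   →  a_0 = 17
236 = 2·113 + 10   →  a_1 = 2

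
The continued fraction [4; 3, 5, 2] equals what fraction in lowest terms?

Using pₖ = aₖpₖ₋₁ + pₖ₋₂ and qₖ = aₖqₖ₋₁ + qₖ₋₂:
  k=0: a=4, p=4, q=1
  k=1: a=3, p=13, q=3
  k=2: a=5, p=69, q=16
  k=3: a=2, p=151, q=35

151/35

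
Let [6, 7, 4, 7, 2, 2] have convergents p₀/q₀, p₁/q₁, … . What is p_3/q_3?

1289/210

Using pₖ = aₖpₖ₋₁ + pₖ₋₂, qₖ = aₖqₖ₋₁ + qₖ₋₂ (with p₋₁=1, p₋₂=0, q₋₁=0, q₋₂=1):
  k=0: a=6, p=6, q=1
  k=1: a=7, p=43, q=7
  k=2: a=4, p=178, q=29
  k=3: a=7, p=1289, q=210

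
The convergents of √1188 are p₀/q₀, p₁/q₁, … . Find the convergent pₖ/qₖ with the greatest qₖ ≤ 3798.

48599/1410

√1188 = [34; 2, 7, 6, 7, 2, 68, …] (period length 6).
Convergents:
  p_0/q_0 = 34/1
  p_1/q_1 = 69/2
  p_2/q_2 = 517/15
  p_3/q_3 = 3171/92
  p_4/q_4 = 22714/659
  p_5/q_5 = 48599/1410
  p_6/q_6 = 3327446/96539
q_5 = 1410 ≤ 3798 < 96539 = q_6, so the answer is 48599/1410.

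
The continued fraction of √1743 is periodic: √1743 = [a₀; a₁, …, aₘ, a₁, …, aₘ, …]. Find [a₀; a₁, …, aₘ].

[41; 1, 2, 1, 82]

a₀ = ⌊√1743⌋ = 41.
With m₀=0, d₀=1 and mₖ₊₁ = dₖaₖ − mₖ, dₖ₊₁ = (n − mₖ₊₁²)/dₖ, aₖ₊₁ = ⌊(a₀+mₖ₊₁)/dₖ₊₁⌋:
  k=1: m=41, d=62, a=1
  k=2: m=21, d=21, a=2
  k=3: m=21, d=62, a=1
  k=4: m=41, d=1, a=82
d=1 and a=2a₀=82 at k=4, so the next step gives (m, d) = (41, 62) again — its k=1 value — and the period has length 4.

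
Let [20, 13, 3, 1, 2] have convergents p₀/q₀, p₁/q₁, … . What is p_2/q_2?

803/40

Using pₖ = aₖpₖ₋₁ + pₖ₋₂, qₖ = aₖqₖ₋₁ + qₖ₋₂ (with p₋₁=1, p₋₂=0, q₋₁=0, q₋₂=1):
  k=0: a=20, p=20, q=1
  k=1: a=13, p=261, q=13
  k=2: a=3, p=803, q=40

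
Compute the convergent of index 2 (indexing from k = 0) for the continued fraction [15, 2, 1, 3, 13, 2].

46/3

Using pₖ = aₖpₖ₋₁ + pₖ₋₂, qₖ = aₖqₖ₋₁ + qₖ₋₂ (with p₋₁=1, p₋₂=0, q₋₁=0, q₋₂=1):
  k=0: a=15, p=15, q=1
  k=1: a=2, p=31, q=2
  k=2: a=1, p=46, q=3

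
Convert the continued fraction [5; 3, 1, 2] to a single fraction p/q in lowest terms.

Using pₖ = aₖpₖ₋₁ + pₖ₋₂ and qₖ = aₖqₖ₋₁ + qₖ₋₂:
  k=0: a=5, p=5, q=1
  k=1: a=3, p=16, q=3
  k=2: a=1, p=21, q=4
  k=3: a=2, p=58, q=11

58/11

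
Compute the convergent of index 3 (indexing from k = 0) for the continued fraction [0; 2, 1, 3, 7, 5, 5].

4/11

Using pₖ = aₖpₖ₋₁ + pₖ₋₂, qₖ = aₖqₖ₋₁ + qₖ₋₂ (with p₋₁=1, p₋₂=0, q₋₁=0, q₋₂=1):
  k=0: a=0, p=0, q=1
  k=1: a=2, p=1, q=2
  k=2: a=1, p=1, q=3
  k=3: a=3, p=4, q=11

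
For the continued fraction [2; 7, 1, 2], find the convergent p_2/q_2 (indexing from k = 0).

17/8

Using pₖ = aₖpₖ₋₁ + pₖ₋₂, qₖ = aₖqₖ₋₁ + qₖ₋₂ (with p₋₁=1, p₋₂=0, q₋₁=0, q₋₂=1):
  k=0: a=2, p=2, q=1
  k=1: a=7, p=15, q=7
  k=2: a=1, p=17, q=8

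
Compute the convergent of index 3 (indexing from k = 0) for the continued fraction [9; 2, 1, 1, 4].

47/5

Using pₖ = aₖpₖ₋₁ + pₖ₋₂, qₖ = aₖqₖ₋₁ + qₖ₋₂ (with p₋₁=1, p₋₂=0, q₋₁=0, q₋₂=1):
  k=0: a=9, p=9, q=1
  k=1: a=2, p=19, q=2
  k=2: a=1, p=28, q=3
  k=3: a=1, p=47, q=5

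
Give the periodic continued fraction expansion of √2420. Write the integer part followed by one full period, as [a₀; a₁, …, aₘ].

a₀ = ⌊√2420⌋ = 49.
With m₀=0, d₀=1 and mₖ₊₁ = dₖaₖ − mₖ, dₖ₊₁ = (n − mₖ₊₁²)/dₖ, aₖ₊₁ = ⌊(a₀+mₖ₊₁)/dₖ₊₁⌋:
  k=1: m=49, d=19, a=5
  k=2: m=46, d=16, a=5
  k=3: m=34, d=79, a=1
  k=4: m=45, d=5, a=18
  k=5: m=45, d=79, a=1
  k=6: m=34, d=16, a=5
  k=7: m=46, d=19, a=5
  k=8: m=49, d=1, a=98
d=1 and a=2a₀=98 at k=8, so the next step gives (m, d) = (49, 19) again — its k=1 value — and the period has length 8.

[49; 5, 5, 1, 18, 1, 5, 5, 98]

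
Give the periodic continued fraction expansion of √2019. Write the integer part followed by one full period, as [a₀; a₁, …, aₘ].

[44; 1, 13, 1, 88]

a₀ = ⌊√2019⌋ = 44.
With m₀=0, d₀=1 and mₖ₊₁ = dₖaₖ − mₖ, dₖ₊₁ = (n − mₖ₊₁²)/dₖ, aₖ₊₁ = ⌊(a₀+mₖ₊₁)/dₖ₊₁⌋:
  k=1: m=44, d=83, a=1
  k=2: m=39, d=6, a=13
  k=3: m=39, d=83, a=1
  k=4: m=44, d=1, a=88
d=1 and a=2a₀=88 at k=4, so the next step gives (m, d) = (44, 83) again — its k=1 value — and the period has length 4.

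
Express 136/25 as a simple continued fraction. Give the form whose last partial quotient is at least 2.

136 = 5*25 + 11
25 = 2*11 + 3
11 = 3*3 + 2
3 = 1*2 + 1
2 = 2*1 + 0  (stop)
So 136/25 = [5; 2, 3, 1, 2].

[5; 2, 3, 1, 2]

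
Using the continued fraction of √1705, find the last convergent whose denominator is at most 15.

289/7

√1705 = [41; 3, 2, 3, 82, …] (period length 4).
Convergents:
  p_0/q_0 = 41/1
  p_1/q_1 = 124/3
  p_2/q_2 = 289/7
  p_3/q_3 = 991/24
q_2 = 7 ≤ 15 < 24 = q_3, so the answer is 289/7.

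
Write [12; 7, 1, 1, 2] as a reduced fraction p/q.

461/38

Fold from the inside: start with 2/1.
  1 + 1/2 = 3/2
  1 + 2/3 = 5/3
  7 + 3/5 = 38/5
  12 + 5/38 = 461/38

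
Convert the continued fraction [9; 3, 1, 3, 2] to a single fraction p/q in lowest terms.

Fold from the inside: start with 2/1.
  3 + 1/2 = 7/2
  1 + 2/7 = 9/7
  3 + 7/9 = 34/9
  9 + 9/34 = 315/34

315/34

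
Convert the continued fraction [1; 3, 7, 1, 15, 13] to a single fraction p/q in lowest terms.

Fold from the inside: start with 13/1.
  15 + 1/13 = 196/13
  1 + 13/196 = 209/196
  7 + 196/209 = 1659/209
  3 + 209/1659 = 5186/1659
  1 + 1659/5186 = 6845/5186

6845/5186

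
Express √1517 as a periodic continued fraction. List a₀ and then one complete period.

[38; 1, 18, 2, 18, 1, 76]

a₀ = ⌊√1517⌋ = 38.
With m₀=0, d₀=1 and mₖ₊₁ = dₖaₖ − mₖ, dₖ₊₁ = (n − mₖ₊₁²)/dₖ, aₖ₊₁ = ⌊(a₀+mₖ₊₁)/dₖ₊₁⌋:
  k=1: m=38, d=73, a=1
  k=2: m=35, d=4, a=18
  k=3: m=37, d=37, a=2
  k=4: m=37, d=4, a=18
  k=5: m=35, d=73, a=1
  k=6: m=38, d=1, a=76
d=1 and a=2a₀=76 at k=6, so the next step gives (m, d) = (38, 73) again — its k=1 value — and the period has length 6.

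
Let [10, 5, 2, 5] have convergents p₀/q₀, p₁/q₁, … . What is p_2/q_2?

Using pₖ = aₖpₖ₋₁ + pₖ₋₂, qₖ = aₖqₖ₋₁ + qₖ₋₂ (with p₋₁=1, p₋₂=0, q₋₁=0, q₋₂=1):
  k=0: a=10, p=10, q=1
  k=1: a=5, p=51, q=5
  k=2: a=2, p=112, q=11

112/11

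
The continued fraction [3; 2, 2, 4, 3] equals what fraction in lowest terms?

242/71

Fold from the inside: start with 3/1.
  4 + 1/3 = 13/3
  2 + 3/13 = 29/13
  2 + 13/29 = 71/29
  3 + 29/71 = 242/71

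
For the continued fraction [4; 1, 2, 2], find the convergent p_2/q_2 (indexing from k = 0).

14/3

Using pₖ = aₖpₖ₋₁ + pₖ₋₂, qₖ = aₖqₖ₋₁ + qₖ₋₂ (with p₋₁=1, p₋₂=0, q₋₁=0, q₋₂=1):
  k=0: a=4, p=4, q=1
  k=1: a=1, p=5, q=1
  k=2: a=2, p=14, q=3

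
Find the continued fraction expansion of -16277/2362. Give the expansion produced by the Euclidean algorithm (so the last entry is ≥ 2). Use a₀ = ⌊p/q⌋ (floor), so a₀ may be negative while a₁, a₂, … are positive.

[-7; 9, 5, 4, 12]

-16277 = -7*2362 + 257
2362 = 9*257 + 49
257 = 5*49 + 12
49 = 4*12 + 1
12 = 12*1 + 0  (stop)
So -16277/2362 = [-7; 9, 5, 4, 12].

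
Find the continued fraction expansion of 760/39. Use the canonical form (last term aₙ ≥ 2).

[19; 2, 19]

760 = 19*39 + 19
39 = 2*19 + 1
19 = 19*1 + 0  (stop)
So 760/39 = [19; 2, 19].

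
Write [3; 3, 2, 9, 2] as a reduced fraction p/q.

457/139

Using pₖ = aₖpₖ₋₁ + pₖ₋₂ and qₖ = aₖqₖ₋₁ + qₖ₋₂:
  k=0: a=3, p=3, q=1
  k=1: a=3, p=10, q=3
  k=2: a=2, p=23, q=7
  k=3: a=9, p=217, q=66
  k=4: a=2, p=457, q=139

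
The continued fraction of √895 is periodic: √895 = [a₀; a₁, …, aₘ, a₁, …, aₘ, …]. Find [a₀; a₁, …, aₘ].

a₀ = ⌊√895⌋ = 29.
With m₀=0, d₀=1 and mₖ₊₁ = dₖaₖ − mₖ, dₖ₊₁ = (n − mₖ₊₁²)/dₖ, aₖ₊₁ = ⌊(a₀+mₖ₊₁)/dₖ₊₁⌋:
  k=1: m=29, d=54, a=1
  k=2: m=25, d=5, a=10
  k=3: m=25, d=54, a=1
  k=4: m=29, d=1, a=58
d=1 and a=2a₀=58 at k=4, so the next step gives (m, d) = (29, 54) again — its k=1 value — and the period has length 4.

[29; 1, 10, 1, 58]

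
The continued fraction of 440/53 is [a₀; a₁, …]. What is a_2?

3

440 = 8·53 + 16   →  a_0 = 8
53 = 3·16 + 5   →  a_1 = 3
16 = 3·5 + 1   →  a_2 = 3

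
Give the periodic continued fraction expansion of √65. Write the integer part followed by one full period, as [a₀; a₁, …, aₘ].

a₀ = ⌊√65⌋ = 8.
With m₀=0, d₀=1 and mₖ₊₁ = dₖaₖ − mₖ, dₖ₊₁ = (n − mₖ₊₁²)/dₖ, aₖ₊₁ = ⌊(a₀+mₖ₊₁)/dₖ₊₁⌋:
  k=1: m=8, d=1, a=16
d=1 and a=2a₀=16 at k=1, so the next step gives (m, d) = (8, 1) again — its k=1 value — and the period has length 1.

[8; 16]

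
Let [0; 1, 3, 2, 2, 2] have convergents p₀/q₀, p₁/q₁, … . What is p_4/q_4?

17/22

Using pₖ = aₖpₖ₋₁ + pₖ₋₂, qₖ = aₖqₖ₋₁ + qₖ₋₂ (with p₋₁=1, p₋₂=0, q₋₁=0, q₋₂=1):
  k=0: a=0, p=0, q=1
  k=1: a=1, p=1, q=1
  k=2: a=3, p=3, q=4
  k=3: a=2, p=7, q=9
  k=4: a=2, p=17, q=22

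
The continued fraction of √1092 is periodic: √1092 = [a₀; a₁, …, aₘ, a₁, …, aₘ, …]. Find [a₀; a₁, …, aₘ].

[33; 22, 66]

a₀ = ⌊√1092⌋ = 33.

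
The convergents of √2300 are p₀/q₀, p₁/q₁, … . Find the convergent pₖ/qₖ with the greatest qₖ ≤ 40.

1151/24

√2300 = [47; 1, 22, 1, 94, …] (period length 4).
Convergents:
  p_0/q_0 = 47/1
  p_1/q_1 = 48/1
  p_2/q_2 = 1103/23
  p_3/q_3 = 1151/24
  p_4/q_4 = 109297/2279
q_3 = 24 ≤ 40 < 2279 = q_4, so the answer is 1151/24.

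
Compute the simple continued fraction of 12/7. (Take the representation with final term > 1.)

[1; 1, 2, 2]

12 = 1*7 + 5
7 = 1*5 + 2
5 = 2*2 + 1
2 = 2*1 + 0  (stop)
So 12/7 = [1; 1, 2, 2].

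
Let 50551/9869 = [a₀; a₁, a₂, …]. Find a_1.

8

50551 = 5·9869 + 1206   →  a_0 = 5
9869 = 8·1206 + 221   →  a_1 = 8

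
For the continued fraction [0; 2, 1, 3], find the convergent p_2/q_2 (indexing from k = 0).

1/3

Using pₖ = aₖpₖ₋₁ + pₖ₋₂, qₖ = aₖqₖ₋₁ + qₖ₋₂ (with p₋₁=1, p₋₂=0, q₋₁=0, q₋₂=1):
  k=0: a=0, p=0, q=1
  k=1: a=2, p=1, q=2
  k=2: a=1, p=1, q=3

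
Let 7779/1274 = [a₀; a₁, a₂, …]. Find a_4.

2

7779 = 6·1274 + 135   →  a_0 = 6
1274 = 9·135 + 59   →  a_1 = 9
135 = 2·59 + 17   →  a_2 = 2
59 = 3·17 + 8   →  a_3 = 3
17 = 2·8 + 1   →  a_4 = 2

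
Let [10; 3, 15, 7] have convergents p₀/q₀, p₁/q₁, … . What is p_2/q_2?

475/46

Using pₖ = aₖpₖ₋₁ + pₖ₋₂, qₖ = aₖqₖ₋₁ + qₖ₋₂ (with p₋₁=1, p₋₂=0, q₋₁=0, q₋₂=1):
  k=0: a=10, p=10, q=1
  k=1: a=3, p=31, q=3
  k=2: a=15, p=475, q=46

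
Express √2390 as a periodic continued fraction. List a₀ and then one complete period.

a₀ = ⌊√2390⌋ = 48.
With m₀=0, d₀=1 and mₖ₊₁ = dₖaₖ − mₖ, dₖ₊₁ = (n − mₖ₊₁²)/dₖ, aₖ₊₁ = ⌊(a₀+mₖ₊₁)/dₖ₊₁⌋:
  k=1: m=48, d=86, a=1
  k=2: m=38, d=11, a=7
  k=3: m=39, d=79, a=1
  k=4: m=40, d=10, a=8
  k=5: m=40, d=79, a=1
  k=6: m=39, d=11, a=7
  k=7: m=38, d=86, a=1
  k=8: m=48, d=1, a=96
d=1 and a=2a₀=96 at k=8, so the next step gives (m, d) = (48, 86) again — its k=1 value — and the period has length 8.

[48; 1, 7, 1, 8, 1, 7, 1, 96]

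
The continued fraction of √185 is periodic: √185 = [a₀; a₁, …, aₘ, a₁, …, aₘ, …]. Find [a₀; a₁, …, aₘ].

[13; 1, 1, 1, 1, 26]

a₀ = ⌊√185⌋ = 13.
With m₀=0, d₀=1 and mₖ₊₁ = dₖaₖ − mₖ, dₖ₊₁ = (n − mₖ₊₁²)/dₖ, aₖ₊₁ = ⌊(a₀+mₖ₊₁)/dₖ₊₁⌋:
  k=1: m=13, d=16, a=1
  k=2: m=3, d=11, a=1
  k=3: m=8, d=11, a=1
  k=4: m=3, d=16, a=1
  k=5: m=13, d=1, a=26
d=1 and a=2a₀=26 at k=5, so the next step gives (m, d) = (13, 16) again — its k=1 value — and the period has length 5.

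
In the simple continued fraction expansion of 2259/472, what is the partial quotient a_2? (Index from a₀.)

3

2259 = 4·472 + 371   →  a_0 = 4
472 = 1·371 + 101   →  a_1 = 1
371 = 3·101 + 68   →  a_2 = 3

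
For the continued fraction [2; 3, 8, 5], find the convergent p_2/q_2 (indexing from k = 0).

58/25

Using pₖ = aₖpₖ₋₁ + pₖ₋₂, qₖ = aₖqₖ₋₁ + qₖ₋₂ (with p₋₁=1, p₋₂=0, q₋₁=0, q₋₂=1):
  k=0: a=2, p=2, q=1
  k=1: a=3, p=7, q=3
  k=2: a=8, p=58, q=25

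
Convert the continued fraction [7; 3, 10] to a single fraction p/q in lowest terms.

227/31

Fold from the inside: start with 10/1.
  3 + 1/10 = 31/10
  7 + 10/31 = 227/31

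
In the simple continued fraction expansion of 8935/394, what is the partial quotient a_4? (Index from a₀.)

1

8935 = 22·394 + 267   →  a_0 = 22
394 = 1·267 + 127   →  a_1 = 1
267 = 2·127 + 13   →  a_2 = 2
127 = 9·13 + 10   →  a_3 = 9
13 = 1·10 + 3   →  a_4 = 1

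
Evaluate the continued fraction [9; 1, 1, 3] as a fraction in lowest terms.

Fold from the inside: start with 3/1.
  1 + 1/3 = 4/3
  1 + 3/4 = 7/4
  9 + 4/7 = 67/7

67/7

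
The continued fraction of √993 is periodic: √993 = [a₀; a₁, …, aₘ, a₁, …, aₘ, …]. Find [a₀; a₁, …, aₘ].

a₀ = ⌊√993⌋ = 31.
With m₀=0, d₀=1 and mₖ₊₁ = dₖaₖ − mₖ, dₖ₊₁ = (n − mₖ₊₁²)/dₖ, aₖ₊₁ = ⌊(a₀+mₖ₊₁)/dₖ₊₁⌋:
  k=1: m=31, d=32, a=1
  k=2: m=1, d=31, a=1
  k=3: m=30, d=3, a=20
  k=4: m=30, d=31, a=1
  k=5: m=1, d=32, a=1
  k=6: m=31, d=1, a=62
d=1 and a=2a₀=62 at k=6, so the next step gives (m, d) = (31, 32) again — its k=1 value — and the period has length 6.

[31; 1, 1, 20, 1, 1, 62]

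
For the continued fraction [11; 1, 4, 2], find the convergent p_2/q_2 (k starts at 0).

Using pₖ = aₖpₖ₋₁ + pₖ₋₂, qₖ = aₖqₖ₋₁ + qₖ₋₂ (with p₋₁=1, p₋₂=0, q₋₁=0, q₋₂=1):
  k=0: a=11, p=11, q=1
  k=1: a=1, p=12, q=1
  k=2: a=4, p=59, q=5

59/5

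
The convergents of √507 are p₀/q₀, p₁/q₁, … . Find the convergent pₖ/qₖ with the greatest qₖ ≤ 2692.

60142/2671

√507 = [22; 1, 1, 14, 1, 1, 44, …] (period length 6).
Convergents:
  p_0/q_0 = 22/1
  p_1/q_1 = 23/1
  p_2/q_2 = 45/2
  p_3/q_3 = 653/29
  p_4/q_4 = 698/31
  p_5/q_5 = 1351/60
  p_6/q_6 = 60142/2671
  p_7/q_7 = 61493/2731
q_6 = 2671 ≤ 2692 < 2731 = q_7, so the answer is 60142/2671.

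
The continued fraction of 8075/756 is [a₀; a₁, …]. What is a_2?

2

8075 = 10·756 + 515   →  a_0 = 10
756 = 1·515 + 241   →  a_1 = 1
515 = 2·241 + 33   →  a_2 = 2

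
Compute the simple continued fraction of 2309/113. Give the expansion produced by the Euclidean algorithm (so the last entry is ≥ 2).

[20; 2, 3, 3, 1, 3]

2309 = 20×113 + 49
113 = 2×49 + 15
49 = 3×15 + 4
15 = 3×4 + 3
4 = 1×3 + 1
3 = 3×1 + 0  (stop)
So 2309/113 = [20; 2, 3, 3, 1, 3].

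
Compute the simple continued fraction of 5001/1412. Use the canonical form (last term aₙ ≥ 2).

5001 = 3×1412 + 765
1412 = 1×765 + 647
765 = 1×647 + 118
647 = 5×118 + 57
118 = 2×57 + 4
57 = 14×4 + 1
4 = 4×1 + 0  (stop)
So 5001/1412 = [3; 1, 1, 5, 2, 14, 4].

[3; 1, 1, 5, 2, 14, 4]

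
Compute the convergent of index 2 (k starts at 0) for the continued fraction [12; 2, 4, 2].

Using pₖ = aₖpₖ₋₁ + pₖ₋₂, qₖ = aₖqₖ₋₁ + qₖ₋₂ (with p₋₁=1, p₋₂=0, q₋₁=0, q₋₂=1):
  k=0: a=12, p=12, q=1
  k=1: a=2, p=25, q=2
  k=2: a=4, p=112, q=9

112/9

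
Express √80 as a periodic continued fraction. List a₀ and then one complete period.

[8; 1, 16]

a₀ = ⌊√80⌋ = 8.
With m₀=0, d₀=1 and mₖ₊₁ = dₖaₖ − mₖ, dₖ₊₁ = (n − mₖ₊₁²)/dₖ, aₖ₊₁ = ⌊(a₀+mₖ₊₁)/dₖ₊₁⌋:
  k=1: m=8, d=16, a=1
  k=2: m=8, d=1, a=16
d=1 and a=2a₀=16 at k=2, so the next step gives (m, d) = (8, 16) again — its k=1 value — and the period has length 2.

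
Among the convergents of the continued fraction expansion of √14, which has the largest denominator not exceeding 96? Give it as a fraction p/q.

√14 = [3; 1, 2, 1, 6, …] (period length 4).
Convergents:
  p_0/q_0 = 3/1
  p_1/q_1 = 4/1
  p_2/q_2 = 11/3
  p_3/q_3 = 15/4
  p_4/q_4 = 101/27
  p_5/q_5 = 116/31
  p_6/q_6 = 333/89
  p_7/q_7 = 449/120
q_6 = 89 ≤ 96 < 120 = q_7, so the answer is 333/89.

333/89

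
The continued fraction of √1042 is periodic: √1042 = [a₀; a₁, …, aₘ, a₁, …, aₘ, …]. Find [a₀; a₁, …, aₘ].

a₀ = ⌊√1042⌋ = 32.
With m₀=0, d₀=1 and mₖ₊₁ = dₖaₖ − mₖ, dₖ₊₁ = (n − mₖ₊₁²)/dₖ, aₖ₊₁ = ⌊(a₀+mₖ₊₁)/dₖ₊₁⌋:
  k=1: m=32, d=18, a=3
  k=2: m=22, d=31, a=1
  k=3: m=9, d=31, a=1
  k=4: m=22, d=18, a=3
  k=5: m=32, d=1, a=64
d=1 and a=2a₀=64 at k=5, so the next step gives (m, d) = (32, 18) again — its k=1 value — and the period has length 5.

[32; 3, 1, 1, 3, 64]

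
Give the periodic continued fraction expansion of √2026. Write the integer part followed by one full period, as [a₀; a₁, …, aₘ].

[45; 90]

a₀ = ⌊√2026⌋ = 45.
With m₀=0, d₀=1 and mₖ₊₁ = dₖaₖ − mₖ, dₖ₊₁ = (n − mₖ₊₁²)/dₖ, aₖ₊₁ = ⌊(a₀+mₖ₊₁)/dₖ₊₁⌋:
  k=1: m=45, d=1, a=90
d=1 and a=2a₀=90 at k=1, so the next step gives (m, d) = (45, 1) again — its k=1 value — and the period has length 1.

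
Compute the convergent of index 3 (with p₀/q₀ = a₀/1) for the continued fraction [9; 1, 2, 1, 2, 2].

39/4

Using pₖ = aₖpₖ₋₁ + pₖ₋₂, qₖ = aₖqₖ₋₁ + qₖ₋₂ (with p₋₁=1, p₋₂=0, q₋₁=0, q₋₂=1):
  k=0: a=9, p=9, q=1
  k=1: a=1, p=10, q=1
  k=2: a=2, p=29, q=3
  k=3: a=1, p=39, q=4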